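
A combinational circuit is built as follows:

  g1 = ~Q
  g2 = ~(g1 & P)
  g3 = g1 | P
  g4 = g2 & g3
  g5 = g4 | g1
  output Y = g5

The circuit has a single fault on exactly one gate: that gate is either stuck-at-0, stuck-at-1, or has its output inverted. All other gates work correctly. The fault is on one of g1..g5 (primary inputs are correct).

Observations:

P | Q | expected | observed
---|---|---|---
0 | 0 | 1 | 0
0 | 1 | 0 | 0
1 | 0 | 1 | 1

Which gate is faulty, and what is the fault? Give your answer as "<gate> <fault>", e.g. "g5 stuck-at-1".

g1 stuck-at-0

Fault-free values for test 1 (P=0, Q=0): g1=1, g2=1, g3=1, g4=1, g5=1, giving Y=1. Observed 0.
Test 1: faults giving observed 0 are {g1 stuck-at-0, g1 inverted output, g5 stuck-at-0, g5 inverted output}.
Test 2 (P=0, Q=1): fault-free g1=0, g2=1, g3=0, g4=0, g5=0 → 0; observed 0. Eliminates g1 inverted output, g5 inverted output.
Test 3 (P=1, Q=0): fault-free g1=1, g2=0, g3=1, g4=0, g5=1 → 1; observed 1. Eliminates g5 stuck-at-0.
Only g1 stuck-at-0 is consistent with every test.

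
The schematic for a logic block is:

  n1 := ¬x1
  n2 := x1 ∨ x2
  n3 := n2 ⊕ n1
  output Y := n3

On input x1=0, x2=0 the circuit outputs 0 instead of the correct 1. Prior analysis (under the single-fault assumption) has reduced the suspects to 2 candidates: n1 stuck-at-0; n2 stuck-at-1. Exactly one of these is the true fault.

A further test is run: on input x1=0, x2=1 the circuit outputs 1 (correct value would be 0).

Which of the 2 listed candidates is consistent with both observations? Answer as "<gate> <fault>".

Evaluate each candidate on input x1=0, x2=1:
  n1 stuck-at-0: n1=0 [stuck-at-0], n2=1, n3=1 → 1 — matches
  n2 stuck-at-1: n1=1, n2=1 [stuck-at-1], n3=0 → 0 — eliminated
Only n1 stuck-at-0 reproduces the observed 1.

n1 stuck-at-0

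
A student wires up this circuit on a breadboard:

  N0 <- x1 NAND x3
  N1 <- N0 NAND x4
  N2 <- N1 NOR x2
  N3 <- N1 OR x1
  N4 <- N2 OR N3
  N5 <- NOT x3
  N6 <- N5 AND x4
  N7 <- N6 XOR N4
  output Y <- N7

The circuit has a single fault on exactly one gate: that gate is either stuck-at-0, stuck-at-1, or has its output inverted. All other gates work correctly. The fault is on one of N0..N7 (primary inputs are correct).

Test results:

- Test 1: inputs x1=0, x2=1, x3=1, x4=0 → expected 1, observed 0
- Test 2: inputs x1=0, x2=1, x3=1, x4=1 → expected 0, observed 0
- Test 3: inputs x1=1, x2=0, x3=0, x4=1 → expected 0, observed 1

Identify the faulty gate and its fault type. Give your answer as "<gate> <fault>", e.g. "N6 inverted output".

N4 stuck-at-0

Fault-free values for test 1 (x1=0, x2=1, x3=1, x4=0): N0=1, N1=1, N2=0, N3=1, N4=1, N5=0, N6=0, N7=1, giving Y=1. Observed 0.
Test 1: faults giving observed 0 are {N1 stuck-at-0, N1 inverted output, N3 stuck-at-0, N3 inverted output, N4 stuck-at-0, N4 inverted output, N6 stuck-at-1, N6 inverted output, N7 stuck-at-0, N7 inverted output}.
Test 2 (x1=0, x2=1, x3=1, x4=1): fault-free N0=1, N1=0, N2=0, N3=0, N4=0, N5=0, N6=0, N7=0 → 0; observed 0. Eliminates N1 inverted output, N3 inverted output, N4 inverted output, N6 stuck-at-1, N6 inverted output, N7 inverted output.
Test 3 (x1=1, x2=0, x3=0, x4=1): fault-free N0=1, N1=0, N2=1, N3=1, N4=1, N5=1, N6=1, N7=0 → 0; observed 1. Eliminates N1 stuck-at-0, N3 stuck-at-0, N7 stuck-at-0.
Only N4 stuck-at-0 is consistent with every test.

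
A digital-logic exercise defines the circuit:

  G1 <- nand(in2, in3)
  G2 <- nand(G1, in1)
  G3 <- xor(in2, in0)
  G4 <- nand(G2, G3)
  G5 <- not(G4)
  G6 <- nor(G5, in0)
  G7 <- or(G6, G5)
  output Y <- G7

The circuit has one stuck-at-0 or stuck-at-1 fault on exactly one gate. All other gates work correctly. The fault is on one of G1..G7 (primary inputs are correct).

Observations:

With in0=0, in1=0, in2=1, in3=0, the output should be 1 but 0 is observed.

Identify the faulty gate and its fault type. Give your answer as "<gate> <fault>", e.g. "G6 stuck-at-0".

G7 stuck-at-0

Fault-free values for test 1 (in0=0, in1=0, in2=1, in3=0): G1=1, G2=1, G3=1, G4=0, G5=1, G6=0, G7=1, giving Y=1. Observed 0.
Test 1: faults giving observed 0 are {G7 stuck-at-0}.
Only G7 stuck-at-0 is consistent with every test.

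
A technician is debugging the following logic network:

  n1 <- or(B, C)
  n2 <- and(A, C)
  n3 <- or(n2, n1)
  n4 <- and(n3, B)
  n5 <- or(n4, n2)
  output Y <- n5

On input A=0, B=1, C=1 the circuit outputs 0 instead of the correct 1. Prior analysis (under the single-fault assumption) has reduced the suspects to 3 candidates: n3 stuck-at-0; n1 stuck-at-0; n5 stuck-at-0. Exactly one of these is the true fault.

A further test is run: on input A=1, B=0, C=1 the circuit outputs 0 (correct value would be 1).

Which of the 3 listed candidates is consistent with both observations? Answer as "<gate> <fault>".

n5 stuck-at-0

Evaluate each candidate on input A=1, B=0, C=1:
  n3 stuck-at-0: n1=1, n2=1, n3=0 [stuck-at-0], n4=0, n5=1 → 1 — eliminated
  n1 stuck-at-0: n1=0 [stuck-at-0], n2=1, n3=1, n4=0, n5=1 → 1 — eliminated
  n5 stuck-at-0: n1=1, n2=1, n3=1, n4=0, n5=0 [stuck-at-0] → 0 — matches
Only n5 stuck-at-0 reproduces the observed 0.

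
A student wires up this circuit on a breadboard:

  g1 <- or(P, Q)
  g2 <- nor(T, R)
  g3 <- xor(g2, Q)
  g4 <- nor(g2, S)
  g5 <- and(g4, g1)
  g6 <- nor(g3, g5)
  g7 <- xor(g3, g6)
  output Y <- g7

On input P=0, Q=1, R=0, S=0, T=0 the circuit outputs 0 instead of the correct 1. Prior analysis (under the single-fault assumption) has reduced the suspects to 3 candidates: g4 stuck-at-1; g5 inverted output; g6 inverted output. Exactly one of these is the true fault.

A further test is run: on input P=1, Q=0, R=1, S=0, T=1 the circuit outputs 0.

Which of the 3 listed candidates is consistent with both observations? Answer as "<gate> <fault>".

g4 stuck-at-1

Evaluate each candidate on input P=1, Q=0, R=1, S=0, T=1:
  g4 stuck-at-1: g1=1, g2=0, g3=0, g4=1 [stuck-at-1], g5=1, g6=0, g7=0 → 0 — matches
  g5 inverted output: g1=1, g2=0, g3=0, g4=1, g5=0 [inverted output], g6=1, g7=1 → 1 — eliminated
  g6 inverted output: g1=1, g2=0, g3=0, g4=1, g5=1, g6=1 [inverted output], g7=1 → 1 — eliminated
Only g4 stuck-at-1 reproduces the observed 0.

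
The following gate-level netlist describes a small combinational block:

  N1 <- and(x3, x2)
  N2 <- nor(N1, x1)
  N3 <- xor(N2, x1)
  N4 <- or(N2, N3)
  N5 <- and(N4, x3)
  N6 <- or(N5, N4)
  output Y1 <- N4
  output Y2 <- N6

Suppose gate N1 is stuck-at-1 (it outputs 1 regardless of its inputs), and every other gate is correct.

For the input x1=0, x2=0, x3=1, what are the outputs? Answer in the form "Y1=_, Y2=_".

Y1=0, Y2=0

Propagate with N1 forced: N1=1 [stuck-at-1], N2=0, N3=0, N4=0, N5=0, N6=0.
So the outputs are Y1=0, Y2=0. (Without the fault they would be Y1=1, Y2=1.)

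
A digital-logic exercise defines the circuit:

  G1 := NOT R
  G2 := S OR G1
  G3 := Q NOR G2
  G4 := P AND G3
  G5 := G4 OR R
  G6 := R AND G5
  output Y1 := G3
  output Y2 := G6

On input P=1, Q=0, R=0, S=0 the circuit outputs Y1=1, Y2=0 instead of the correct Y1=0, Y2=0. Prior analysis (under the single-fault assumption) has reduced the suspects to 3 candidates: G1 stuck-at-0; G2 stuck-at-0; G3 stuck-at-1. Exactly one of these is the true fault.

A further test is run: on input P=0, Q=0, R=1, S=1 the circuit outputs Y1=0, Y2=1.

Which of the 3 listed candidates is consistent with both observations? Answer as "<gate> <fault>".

Evaluate each candidate on input P=0, Q=0, R=1, S=1:
  G1 stuck-at-0: G1=0 [stuck-at-0], G2=1, G3=0, G4=0, G5=1, G6=1 → Y1=0, Y2=1 — matches
  G2 stuck-at-0: G1=0, G2=0 [stuck-at-0], G3=1, G4=0, G5=1, G6=1 → Y1=1, Y2=1 — eliminated
  G3 stuck-at-1: G1=0, G2=1, G3=1 [stuck-at-1], G4=0, G5=1, G6=1 → Y1=1, Y2=1 — eliminated
Only G1 stuck-at-0 reproduces the observed Y1=0, Y2=1.

G1 stuck-at-0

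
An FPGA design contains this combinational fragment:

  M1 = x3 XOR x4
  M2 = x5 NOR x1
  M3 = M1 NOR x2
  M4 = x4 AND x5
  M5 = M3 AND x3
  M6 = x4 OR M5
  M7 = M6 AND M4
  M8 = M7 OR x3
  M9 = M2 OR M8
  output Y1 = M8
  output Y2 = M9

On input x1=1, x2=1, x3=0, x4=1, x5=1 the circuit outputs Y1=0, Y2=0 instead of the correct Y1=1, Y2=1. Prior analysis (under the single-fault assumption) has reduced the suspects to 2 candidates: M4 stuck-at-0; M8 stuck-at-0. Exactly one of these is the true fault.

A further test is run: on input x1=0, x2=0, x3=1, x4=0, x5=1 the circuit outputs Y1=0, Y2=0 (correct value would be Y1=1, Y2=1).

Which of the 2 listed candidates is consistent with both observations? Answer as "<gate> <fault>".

M8 stuck-at-0

Evaluate each candidate on input x1=0, x2=0, x3=1, x4=0, x5=1:
  M4 stuck-at-0: M1=1, M2=0, M3=0, M4=0 [stuck-at-0], M5=0, M6=0, M7=0, M8=1, M9=1 → Y1=1, Y2=1 — eliminated
  M8 stuck-at-0: M1=1, M2=0, M3=0, M4=0, M5=0, M6=0, M7=0, M8=0 [stuck-at-0], M9=0 → Y1=0, Y2=0 — matches
Only M8 stuck-at-0 reproduces the observed Y1=0, Y2=0.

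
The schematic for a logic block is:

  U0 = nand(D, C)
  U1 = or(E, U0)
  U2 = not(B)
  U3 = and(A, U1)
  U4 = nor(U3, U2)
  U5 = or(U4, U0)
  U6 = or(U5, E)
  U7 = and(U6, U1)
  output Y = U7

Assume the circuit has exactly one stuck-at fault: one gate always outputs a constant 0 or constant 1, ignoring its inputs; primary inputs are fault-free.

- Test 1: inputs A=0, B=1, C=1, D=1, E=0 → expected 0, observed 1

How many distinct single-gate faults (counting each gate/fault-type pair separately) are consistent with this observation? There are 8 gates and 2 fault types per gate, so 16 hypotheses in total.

Fault-free: U0=0, U1=0, U2=0, U3=0, U4=1, U5=1, U6=1, U7=0 → 0. Observed 1.
  U0: stuck-at-1 ✓; others ✗
  U1: stuck-at-1 ✓; others ✗
  U2: none of the 2 fault types match ✗
  U3: none of the 2 fault types match ✗
  U4: none of the 2 fault types match ✗
  U5: none of the 2 fault types match ✗
  U6: none of the 2 fault types match ✗
  U7: stuck-at-1 ✓; others ✗
Consistent faults: {U0 stuck-at-1, U1 stuck-at-1, U7 stuck-at-1} — 3 in all.

3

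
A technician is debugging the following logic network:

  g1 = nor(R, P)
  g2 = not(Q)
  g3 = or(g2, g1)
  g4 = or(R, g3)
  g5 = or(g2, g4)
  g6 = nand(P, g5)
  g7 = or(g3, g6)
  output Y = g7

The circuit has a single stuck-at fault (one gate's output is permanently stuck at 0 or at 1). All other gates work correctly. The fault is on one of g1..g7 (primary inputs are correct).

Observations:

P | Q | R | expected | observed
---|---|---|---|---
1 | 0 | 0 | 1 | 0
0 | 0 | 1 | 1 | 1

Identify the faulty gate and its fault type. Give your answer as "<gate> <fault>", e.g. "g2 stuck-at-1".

Fault-free values for test 1 (P=1, Q=0, R=0): g1=0, g2=1, g3=1, g4=1, g5=1, g6=0, g7=1, giving Y=1. Observed 0.
Test 1: faults giving observed 0 are {g3 stuck-at-0, g7 stuck-at-0}.
Test 2 (P=0, Q=0, R=1): fault-free g1=0, g2=1, g3=1, g4=1, g5=1, g6=1, g7=1 → 1; observed 1. Eliminates g7 stuck-at-0.
Only g3 stuck-at-0 is consistent with every test.

g3 stuck-at-0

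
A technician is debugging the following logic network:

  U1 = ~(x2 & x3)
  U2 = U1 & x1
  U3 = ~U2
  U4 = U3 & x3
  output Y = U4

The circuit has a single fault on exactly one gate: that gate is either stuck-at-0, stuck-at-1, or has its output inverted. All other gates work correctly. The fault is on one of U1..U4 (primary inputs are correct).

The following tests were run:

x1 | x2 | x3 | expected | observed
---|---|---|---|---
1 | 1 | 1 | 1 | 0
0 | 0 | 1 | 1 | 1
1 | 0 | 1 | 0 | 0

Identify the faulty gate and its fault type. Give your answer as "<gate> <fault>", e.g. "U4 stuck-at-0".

U1 stuck-at-1

Fault-free values for test 1 (x1=1, x2=1, x3=1): U1=0, U2=0, U3=1, U4=1, giving Y=1. Observed 0.
Test 1: faults giving observed 0 are {U1 stuck-at-1, U1 inverted output, U2 stuck-at-1, U2 inverted output, U3 stuck-at-0, U3 inverted output, U4 stuck-at-0, U4 inverted output}.
Test 2 (x1=0, x2=0, x3=1): fault-free U1=1, U2=0, U3=1, U4=1 → 1; observed 1. Eliminates U2 stuck-at-1, U2 inverted output, U3 stuck-at-0, U3 inverted output, U4 stuck-at-0, U4 inverted output.
Test 3 (x1=1, x2=0, x3=1): fault-free U1=1, U2=1, U3=0, U4=0 → 0; observed 0. Eliminates U1 inverted output.
Only U1 stuck-at-1 is consistent with every test.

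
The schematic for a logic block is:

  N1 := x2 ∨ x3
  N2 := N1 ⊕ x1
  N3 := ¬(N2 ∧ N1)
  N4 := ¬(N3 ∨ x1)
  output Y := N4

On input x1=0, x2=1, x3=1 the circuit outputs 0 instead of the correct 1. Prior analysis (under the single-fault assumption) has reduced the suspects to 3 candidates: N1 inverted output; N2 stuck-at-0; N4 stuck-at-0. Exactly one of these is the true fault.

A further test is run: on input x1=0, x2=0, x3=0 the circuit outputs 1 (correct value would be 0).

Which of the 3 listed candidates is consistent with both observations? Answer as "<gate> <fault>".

Evaluate each candidate on input x1=0, x2=0, x3=0:
  N1 inverted output: N1=1 [inverted output], N2=1, N3=0, N4=1 → 1 — matches
  N2 stuck-at-0: N1=0, N2=0 [stuck-at-0], N3=1, N4=0 → 0 — eliminated
  N4 stuck-at-0: N1=0, N2=0, N3=1, N4=0 [stuck-at-0] → 0 — eliminated
Only N1 inverted output reproduces the observed 1.

N1 inverted output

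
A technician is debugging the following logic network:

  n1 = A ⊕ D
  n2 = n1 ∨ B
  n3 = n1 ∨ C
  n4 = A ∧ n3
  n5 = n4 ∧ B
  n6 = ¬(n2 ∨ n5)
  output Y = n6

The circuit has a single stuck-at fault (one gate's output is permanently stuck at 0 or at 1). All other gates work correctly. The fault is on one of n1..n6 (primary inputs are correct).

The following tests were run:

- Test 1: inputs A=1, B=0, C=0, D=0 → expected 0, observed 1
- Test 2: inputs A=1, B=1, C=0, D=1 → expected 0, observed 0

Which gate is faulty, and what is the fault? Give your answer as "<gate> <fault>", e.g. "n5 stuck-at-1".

n1 stuck-at-0

Fault-free values for test 1 (A=1, B=0, C=0, D=0): n1=1, n2=1, n3=1, n4=1, n5=0, n6=0, giving Y=0. Observed 1.
Test 1: faults giving observed 1 are {n1 stuck-at-0, n2 stuck-at-0, n6 stuck-at-1}.
Test 2 (A=1, B=1, C=0, D=1): fault-free n1=0, n2=1, n3=0, n4=0, n5=0, n6=0 → 0; observed 0. Eliminates n2 stuck-at-0, n6 stuck-at-1.
Only n1 stuck-at-0 is consistent with every test.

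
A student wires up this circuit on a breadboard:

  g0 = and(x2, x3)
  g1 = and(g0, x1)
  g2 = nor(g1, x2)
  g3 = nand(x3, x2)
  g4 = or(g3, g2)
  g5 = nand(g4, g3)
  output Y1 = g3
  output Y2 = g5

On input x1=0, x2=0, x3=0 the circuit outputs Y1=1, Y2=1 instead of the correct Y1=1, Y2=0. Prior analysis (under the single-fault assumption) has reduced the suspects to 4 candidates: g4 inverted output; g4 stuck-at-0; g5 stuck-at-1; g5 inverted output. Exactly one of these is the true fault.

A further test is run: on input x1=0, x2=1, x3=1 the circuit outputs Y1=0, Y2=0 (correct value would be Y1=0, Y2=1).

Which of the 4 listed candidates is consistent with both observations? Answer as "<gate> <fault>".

Evaluate each candidate on input x1=0, x2=1, x3=1:
  g4 inverted output: g0=1, g1=0, g2=0, g3=0, g4=1 [inverted output], g5=1 → Y1=0, Y2=1 — eliminated
  g4 stuck-at-0: g0=1, g1=0, g2=0, g3=0, g4=0 [stuck-at-0], g5=1 → Y1=0, Y2=1 — eliminated
  g5 stuck-at-1: g0=1, g1=0, g2=0, g3=0, g4=0, g5=1 [stuck-at-1] → Y1=0, Y2=1 — eliminated
  g5 inverted output: g0=1, g1=0, g2=0, g3=0, g4=0, g5=0 [inverted output] → Y1=0, Y2=0 — matches
Only g5 inverted output reproduces the observed Y1=0, Y2=0.

g5 inverted output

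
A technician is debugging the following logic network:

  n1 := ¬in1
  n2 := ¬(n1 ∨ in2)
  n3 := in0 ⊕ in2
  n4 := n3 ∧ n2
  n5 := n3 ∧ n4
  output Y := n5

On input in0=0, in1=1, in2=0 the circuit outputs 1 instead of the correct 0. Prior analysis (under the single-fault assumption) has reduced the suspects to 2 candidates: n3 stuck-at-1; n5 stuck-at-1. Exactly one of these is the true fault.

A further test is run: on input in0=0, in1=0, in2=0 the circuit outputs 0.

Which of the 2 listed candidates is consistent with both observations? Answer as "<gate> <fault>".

Evaluate each candidate on input in0=0, in1=0, in2=0:
  n3 stuck-at-1: n1=1, n2=0, n3=1 [stuck-at-1], n4=0, n5=0 → 0 — matches
  n5 stuck-at-1: n1=1, n2=0, n3=0, n4=0, n5=1 [stuck-at-1] → 1 — eliminated
Only n3 stuck-at-1 reproduces the observed 0.

n3 stuck-at-1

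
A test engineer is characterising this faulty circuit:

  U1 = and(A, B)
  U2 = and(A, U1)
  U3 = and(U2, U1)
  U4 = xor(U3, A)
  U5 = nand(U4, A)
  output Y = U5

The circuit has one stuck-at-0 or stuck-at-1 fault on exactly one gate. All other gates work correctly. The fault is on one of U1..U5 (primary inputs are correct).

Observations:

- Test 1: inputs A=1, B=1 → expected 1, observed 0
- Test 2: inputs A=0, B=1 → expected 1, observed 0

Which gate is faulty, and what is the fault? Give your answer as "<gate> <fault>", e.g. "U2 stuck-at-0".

U5 stuck-at-0

Fault-free values for test 1 (A=1, B=1): U1=1, U2=1, U3=1, U4=0, U5=1, giving Y=1. Observed 0.
Test 1: faults giving observed 0 are {U1 stuck-at-0, U2 stuck-at-0, U3 stuck-at-0, U4 stuck-at-1, U5 stuck-at-0}.
Test 2 (A=0, B=1): fault-free U1=0, U2=0, U3=0, U4=0, U5=1 → 1; observed 0. Eliminates U1 stuck-at-0, U2 stuck-at-0, U3 stuck-at-0, U4 stuck-at-1.
Only U5 stuck-at-0 is consistent with every test.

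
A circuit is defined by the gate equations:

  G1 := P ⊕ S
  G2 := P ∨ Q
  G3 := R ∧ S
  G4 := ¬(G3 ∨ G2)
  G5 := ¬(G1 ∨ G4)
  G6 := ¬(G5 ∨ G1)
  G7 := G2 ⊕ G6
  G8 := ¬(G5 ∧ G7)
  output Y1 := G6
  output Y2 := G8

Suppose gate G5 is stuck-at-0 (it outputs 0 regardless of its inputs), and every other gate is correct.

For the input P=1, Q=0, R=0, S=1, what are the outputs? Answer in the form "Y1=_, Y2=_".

Propagate with G5 forced: G1=0, G2=1, G3=0, G4=0, G5=0 [stuck-at-0], G6=1, G7=0, G8=1.
So the outputs are Y1=1, Y2=1. (Without the fault they would be Y1=0, Y2=0.)

Y1=1, Y2=1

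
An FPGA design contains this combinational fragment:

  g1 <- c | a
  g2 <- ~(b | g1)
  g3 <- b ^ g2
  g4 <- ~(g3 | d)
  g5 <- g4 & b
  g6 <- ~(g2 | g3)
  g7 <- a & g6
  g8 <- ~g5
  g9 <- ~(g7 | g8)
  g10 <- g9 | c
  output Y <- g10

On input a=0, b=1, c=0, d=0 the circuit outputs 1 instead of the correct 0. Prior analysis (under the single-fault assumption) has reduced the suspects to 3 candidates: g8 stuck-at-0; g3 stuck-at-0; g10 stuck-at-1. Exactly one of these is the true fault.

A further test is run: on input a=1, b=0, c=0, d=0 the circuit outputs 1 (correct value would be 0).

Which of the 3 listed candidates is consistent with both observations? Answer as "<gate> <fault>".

Evaluate each candidate on input a=1, b=0, c=0, d=0:
  g8 stuck-at-0: g1=1, g2=0, g3=0, g4=1, g5=0, g6=1, g7=1, g8=0 [stuck-at-0], g9=0, g10=0 → 0 — eliminated
  g3 stuck-at-0: g1=1, g2=0, g3=0 [stuck-at-0], g4=1, g5=0, g6=1, g7=1, g8=1, g9=0, g10=0 → 0 — eliminated
  g10 stuck-at-1: g1=1, g2=0, g3=0, g4=1, g5=0, g6=1, g7=1, g8=1, g9=0, g10=1 [stuck-at-1] → 1 — matches
Only g10 stuck-at-1 reproduces the observed 1.

g10 stuck-at-1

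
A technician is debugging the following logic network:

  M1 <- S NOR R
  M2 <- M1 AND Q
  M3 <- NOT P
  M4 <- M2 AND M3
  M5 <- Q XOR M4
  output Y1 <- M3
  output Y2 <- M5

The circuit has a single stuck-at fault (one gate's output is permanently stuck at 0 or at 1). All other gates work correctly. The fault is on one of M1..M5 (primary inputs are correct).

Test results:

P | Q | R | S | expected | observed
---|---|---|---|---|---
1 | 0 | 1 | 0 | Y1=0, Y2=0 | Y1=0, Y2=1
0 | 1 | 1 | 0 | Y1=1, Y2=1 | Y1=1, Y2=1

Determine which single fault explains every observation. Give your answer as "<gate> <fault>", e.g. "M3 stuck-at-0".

Fault-free values for test 1 (P=1, Q=0, R=1, S=0): M1=0, M2=0, M3=0, M4=0, M5=0, giving Y1=0, Y2=0. Observed Y1=0, Y2=1.
Test 1: faults giving observed Y1=0, Y2=1 are {M4 stuck-at-1, M5 stuck-at-1}.
Test 2 (P=0, Q=1, R=1, S=0): fault-free M1=0, M2=0, M3=1, M4=0, M5=1 → Y1=1, Y2=1; observed Y1=1, Y2=1. Eliminates M4 stuck-at-1.
Only M5 stuck-at-1 is consistent with every test.

M5 stuck-at-1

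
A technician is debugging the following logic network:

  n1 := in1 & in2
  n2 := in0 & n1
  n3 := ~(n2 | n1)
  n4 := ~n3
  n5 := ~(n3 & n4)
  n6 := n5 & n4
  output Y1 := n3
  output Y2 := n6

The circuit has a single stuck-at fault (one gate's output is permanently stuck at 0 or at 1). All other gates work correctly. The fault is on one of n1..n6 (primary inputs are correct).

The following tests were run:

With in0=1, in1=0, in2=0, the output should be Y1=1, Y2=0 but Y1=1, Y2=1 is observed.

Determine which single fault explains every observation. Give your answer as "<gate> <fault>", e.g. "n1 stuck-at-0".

n6 stuck-at-1

Fault-free values for test 1 (in0=1, in1=0, in2=0): n1=0, n2=0, n3=1, n4=0, n5=1, n6=0, giving Y1=1, Y2=0. Observed Y1=1, Y2=1.
Test 1: faults giving observed Y1=1, Y2=1 are {n6 stuck-at-1}.
Only n6 stuck-at-1 is consistent with every test.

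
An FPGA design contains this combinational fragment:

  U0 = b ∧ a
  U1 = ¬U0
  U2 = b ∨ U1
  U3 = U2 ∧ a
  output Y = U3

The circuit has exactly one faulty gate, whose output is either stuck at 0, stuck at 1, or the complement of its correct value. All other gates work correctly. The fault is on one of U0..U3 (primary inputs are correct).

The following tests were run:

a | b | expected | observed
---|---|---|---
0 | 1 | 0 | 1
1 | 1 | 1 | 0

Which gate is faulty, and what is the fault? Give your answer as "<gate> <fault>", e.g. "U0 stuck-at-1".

U3 inverted output

Fault-free values for test 1 (a=0, b=1): U0=0, U1=1, U2=1, U3=0, giving Y=0. Observed 1.
Test 1: faults giving observed 1 are {U3 stuck-at-1, U3 inverted output}.
Test 2 (a=1, b=1): fault-free U0=1, U1=0, U2=1, U3=1 → 1; observed 0. Eliminates U3 stuck-at-1.
Only U3 inverted output is consistent with every test.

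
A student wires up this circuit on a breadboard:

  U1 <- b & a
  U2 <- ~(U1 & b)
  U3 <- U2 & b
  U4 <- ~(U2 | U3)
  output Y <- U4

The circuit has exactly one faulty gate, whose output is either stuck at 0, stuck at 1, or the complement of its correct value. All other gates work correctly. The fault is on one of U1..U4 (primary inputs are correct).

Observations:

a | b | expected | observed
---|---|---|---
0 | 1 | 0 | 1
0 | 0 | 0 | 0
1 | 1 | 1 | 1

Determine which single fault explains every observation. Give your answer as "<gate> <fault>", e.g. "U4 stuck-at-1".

U1 stuck-at-1

Fault-free values for test 1 (a=0, b=1): U1=0, U2=1, U3=1, U4=0, giving Y=0. Observed 1.
Test 1: faults giving observed 1 are {U1 stuck-at-1, U1 inverted output, U2 stuck-at-0, U2 inverted output, U4 stuck-at-1, U4 inverted output}.
Test 2 (a=0, b=0): fault-free U1=0, U2=1, U3=0, U4=0 → 0; observed 0. Eliminates U2 stuck-at-0, U2 inverted output, U4 stuck-at-1, U4 inverted output.
Test 3 (a=1, b=1): fault-free U1=1, U2=0, U3=0, U4=1 → 1; observed 1. Eliminates U1 inverted output.
Only U1 stuck-at-1 is consistent with every test.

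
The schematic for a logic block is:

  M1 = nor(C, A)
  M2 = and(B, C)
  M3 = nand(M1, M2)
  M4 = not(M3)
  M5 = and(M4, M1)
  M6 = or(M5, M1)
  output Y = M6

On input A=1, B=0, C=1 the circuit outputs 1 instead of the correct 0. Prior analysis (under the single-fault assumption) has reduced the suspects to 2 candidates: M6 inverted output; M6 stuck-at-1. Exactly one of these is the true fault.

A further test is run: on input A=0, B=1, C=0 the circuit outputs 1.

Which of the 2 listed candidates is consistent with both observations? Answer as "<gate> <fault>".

Evaluate each candidate on input A=0, B=1, C=0:
  M6 inverted output: M1=1, M2=0, M3=1, M4=0, M5=0, M6=0 [inverted output] → 0 — eliminated
  M6 stuck-at-1: M1=1, M2=0, M3=1, M4=0, M5=0, M6=1 [stuck-at-1] → 1 — matches
Only M6 stuck-at-1 reproduces the observed 1.

M6 stuck-at-1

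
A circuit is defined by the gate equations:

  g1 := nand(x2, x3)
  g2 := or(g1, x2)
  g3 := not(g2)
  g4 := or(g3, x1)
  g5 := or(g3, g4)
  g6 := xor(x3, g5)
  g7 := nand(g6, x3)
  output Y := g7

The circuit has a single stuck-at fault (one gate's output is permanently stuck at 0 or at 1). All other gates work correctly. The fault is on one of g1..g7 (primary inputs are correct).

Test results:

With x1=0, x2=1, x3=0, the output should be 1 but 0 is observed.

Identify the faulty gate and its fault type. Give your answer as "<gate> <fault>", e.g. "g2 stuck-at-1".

Fault-free values for test 1 (x1=0, x2=1, x3=0): g1=1, g2=1, g3=0, g4=0, g5=0, g6=0, g7=1, giving Y=1. Observed 0.
Test 1: faults giving observed 0 are {g7 stuck-at-0}.
Only g7 stuck-at-0 is consistent with every test.

g7 stuck-at-0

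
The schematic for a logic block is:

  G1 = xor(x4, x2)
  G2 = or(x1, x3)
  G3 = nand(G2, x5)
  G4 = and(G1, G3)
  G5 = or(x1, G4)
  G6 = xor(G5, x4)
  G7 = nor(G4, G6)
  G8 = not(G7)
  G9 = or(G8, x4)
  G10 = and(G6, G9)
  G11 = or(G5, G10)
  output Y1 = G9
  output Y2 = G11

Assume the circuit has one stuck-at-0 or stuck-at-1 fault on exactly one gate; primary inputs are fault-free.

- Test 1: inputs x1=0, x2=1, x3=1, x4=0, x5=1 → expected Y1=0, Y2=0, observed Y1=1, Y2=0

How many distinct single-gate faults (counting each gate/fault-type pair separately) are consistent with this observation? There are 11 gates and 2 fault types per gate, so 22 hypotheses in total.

3

Fault-free: G1=1, G2=1, G3=0, G4=0, G5=0, G6=0, G7=1, G8=0, G9=0, G10=0, G11=0 → Y1=0, Y2=0. Observed Y1=1, Y2=0.
  G1: none of the 2 fault types match ✗
  G2: none of the 2 fault types match ✗
  G3: none of the 2 fault types match ✗
  G4: none of the 2 fault types match ✗
  G5: none of the 2 fault types match ✗
  G6: none of the 2 fault types match ✗
  G7: stuck-at-0 ✓; others ✗
  G8: stuck-at-1 ✓; others ✗
  G9: stuck-at-1 ✓; others ✗
  G10: none of the 2 fault types match ✗
  G11: none of the 2 fault types match ✗
Consistent faults: {G7 stuck-at-0, G8 stuck-at-1, G9 stuck-at-1} — 3 in all.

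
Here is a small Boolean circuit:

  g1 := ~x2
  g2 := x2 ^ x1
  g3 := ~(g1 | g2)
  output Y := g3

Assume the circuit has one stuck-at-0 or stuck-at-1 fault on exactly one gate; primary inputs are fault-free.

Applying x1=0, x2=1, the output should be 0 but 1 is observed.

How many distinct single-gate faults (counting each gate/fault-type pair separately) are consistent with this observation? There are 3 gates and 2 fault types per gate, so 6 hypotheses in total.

2

Fault-free: g1=0, g2=1, g3=0 → 0. Observed 1.
  g1 stuck-at-0: output 0 ✗
  g1 stuck-at-1: output 0 ✗
  g2 stuck-at-0: output 1 ✓
  g2 stuck-at-1: output 0 ✗
  g3 stuck-at-0: output 0 ✗
  g3 stuck-at-1: output 1 ✓
Consistent faults: {g2 stuck-at-0, g3 stuck-at-1} — 2 in all.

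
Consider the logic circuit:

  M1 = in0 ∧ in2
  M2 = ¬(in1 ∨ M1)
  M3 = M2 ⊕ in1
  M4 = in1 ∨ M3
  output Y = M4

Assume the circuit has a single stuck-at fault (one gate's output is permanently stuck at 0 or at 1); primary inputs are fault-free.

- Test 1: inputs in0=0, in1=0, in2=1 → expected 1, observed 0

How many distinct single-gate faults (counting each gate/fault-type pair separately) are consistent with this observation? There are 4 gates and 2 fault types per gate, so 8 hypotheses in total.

Fault-free: M1=0, M2=1, M3=1, M4=1 → 1. Observed 0.
  M1 stuck-at-0: output 1 ✗
  M1 stuck-at-1: output 0 ✓
  M2 stuck-at-0: output 0 ✓
  M2 stuck-at-1: output 1 ✗
  M3 stuck-at-0: output 0 ✓
  M3 stuck-at-1: output 1 ✗
  M4 stuck-at-0: output 0 ✓
  M4 stuck-at-1: output 1 ✗
Consistent faults: {M1 stuck-at-1, M2 stuck-at-0, M3 stuck-at-0, M4 stuck-at-0} — 4 in all.

4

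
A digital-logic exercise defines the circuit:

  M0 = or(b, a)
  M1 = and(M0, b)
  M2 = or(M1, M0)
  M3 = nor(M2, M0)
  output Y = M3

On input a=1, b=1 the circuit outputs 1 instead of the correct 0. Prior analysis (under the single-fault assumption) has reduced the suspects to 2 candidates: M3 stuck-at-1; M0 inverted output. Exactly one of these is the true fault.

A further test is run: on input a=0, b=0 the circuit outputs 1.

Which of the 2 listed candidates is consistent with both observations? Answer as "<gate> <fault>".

Evaluate each candidate on input a=0, b=0:
  M3 stuck-at-1: M0=0, M1=0, M2=0, M3=1 [stuck-at-1] → 1 — matches
  M0 inverted output: M0=1 [inverted output], M1=0, M2=1, M3=0 → 0 — eliminated
Only M3 stuck-at-1 reproduces the observed 1.

M3 stuck-at-1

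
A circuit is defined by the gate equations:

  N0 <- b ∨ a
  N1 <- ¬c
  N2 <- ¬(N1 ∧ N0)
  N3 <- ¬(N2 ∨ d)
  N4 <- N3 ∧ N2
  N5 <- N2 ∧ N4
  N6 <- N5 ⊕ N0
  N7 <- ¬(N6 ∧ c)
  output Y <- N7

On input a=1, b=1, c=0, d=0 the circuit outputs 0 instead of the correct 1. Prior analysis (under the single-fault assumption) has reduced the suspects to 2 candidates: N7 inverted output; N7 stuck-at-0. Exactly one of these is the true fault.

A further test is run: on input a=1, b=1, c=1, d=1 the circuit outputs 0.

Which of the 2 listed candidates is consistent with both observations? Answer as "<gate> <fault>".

N7 stuck-at-0

Evaluate each candidate on input a=1, b=1, c=1, d=1:
  N7 inverted output: N0=1, N1=0, N2=1, N3=0, N4=0, N5=0, N6=1, N7=1 [inverted output] → 1 — eliminated
  N7 stuck-at-0: N0=1, N1=0, N2=1, N3=0, N4=0, N5=0, N6=1, N7=0 [stuck-at-0] → 0 — matches
Only N7 stuck-at-0 reproduces the observed 0.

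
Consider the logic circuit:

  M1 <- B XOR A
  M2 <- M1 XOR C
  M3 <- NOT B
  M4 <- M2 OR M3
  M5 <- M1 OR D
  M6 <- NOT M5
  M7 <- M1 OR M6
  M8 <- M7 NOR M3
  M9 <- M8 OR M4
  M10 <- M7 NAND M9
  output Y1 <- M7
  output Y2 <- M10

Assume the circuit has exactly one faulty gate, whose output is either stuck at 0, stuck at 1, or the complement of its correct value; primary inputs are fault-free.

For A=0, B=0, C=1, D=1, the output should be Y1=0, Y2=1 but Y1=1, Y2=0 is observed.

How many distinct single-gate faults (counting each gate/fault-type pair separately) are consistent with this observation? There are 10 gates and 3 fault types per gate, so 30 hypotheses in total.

Fault-free: M1=0, M2=1, M3=1, M4=1, M5=1, M6=0, M7=0, M8=0, M9=1, M10=1 → Y1=0, Y2=1. Observed Y1=1, Y2=0.
  M1: stuck-at-1, inverted output ✓; others ✗
  M2: none of the 3 fault types match ✗
  M3: none of the 3 fault types match ✗
  M4: none of the 3 fault types match ✗
  M5: stuck-at-0, inverted output ✓; others ✗
  M6: stuck-at-1, inverted output ✓; others ✗
  M7: stuck-at-1, inverted output ✓; others ✗
  M8: none of the 3 fault types match ✗
  M9: none of the 3 fault types match ✗
  M10: none of the 3 fault types match ✗
Consistent faults: {M1 stuck-at-1, M1 inverted output, M5 stuck-at-0, M5 inverted output, M6 stuck-at-1, M6 inverted output, M7 stuck-at-1, M7 inverted output} — 8 in all.

8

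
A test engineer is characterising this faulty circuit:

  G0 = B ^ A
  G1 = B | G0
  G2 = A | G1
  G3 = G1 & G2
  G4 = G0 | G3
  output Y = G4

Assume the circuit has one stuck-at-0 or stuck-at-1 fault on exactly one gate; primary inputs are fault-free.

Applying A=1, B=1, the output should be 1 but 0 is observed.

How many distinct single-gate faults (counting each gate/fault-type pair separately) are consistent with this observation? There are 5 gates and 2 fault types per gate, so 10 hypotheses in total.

4

Fault-free: G0=0, G1=1, G2=1, G3=1, G4=1 → 1. Observed 0.
  G0 stuck-at-0: output 1 ✗
  G0 stuck-at-1: output 1 ✗
  G1 stuck-at-0: output 0 ✓
  G1 stuck-at-1: output 1 ✗
  G2 stuck-at-0: output 0 ✓
  G2 stuck-at-1: output 1 ✗
  G3 stuck-at-0: output 0 ✓
  G3 stuck-at-1: output 1 ✗
  G4 stuck-at-0: output 0 ✓
  G4 stuck-at-1: output 1 ✗
Consistent faults: {G1 stuck-at-0, G2 stuck-at-0, G3 stuck-at-0, G4 stuck-at-0} — 4 in all.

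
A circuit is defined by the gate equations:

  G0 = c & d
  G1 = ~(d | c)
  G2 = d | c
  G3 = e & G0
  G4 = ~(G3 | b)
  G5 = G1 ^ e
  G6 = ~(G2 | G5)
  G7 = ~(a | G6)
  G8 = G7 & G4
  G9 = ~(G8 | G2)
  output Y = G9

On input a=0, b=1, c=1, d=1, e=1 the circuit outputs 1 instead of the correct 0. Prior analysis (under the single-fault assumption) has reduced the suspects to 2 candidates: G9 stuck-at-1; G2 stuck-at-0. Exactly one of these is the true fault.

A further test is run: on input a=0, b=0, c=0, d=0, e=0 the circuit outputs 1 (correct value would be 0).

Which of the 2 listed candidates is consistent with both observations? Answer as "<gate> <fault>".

Evaluate each candidate on input a=0, b=0, c=0, d=0, e=0:
  G9 stuck-at-1: G0=0, G1=1, G2=0, G3=0, G4=1, G5=1, G6=0, G7=1, G8=1, G9=1 [stuck-at-1] → 1 — matches
  G2 stuck-at-0: G0=0, G1=1, G2=0 [stuck-at-0], G3=0, G4=1, G5=1, G6=0, G7=1, G8=1, G9=0 → 0 — eliminated
Only G9 stuck-at-1 reproduces the observed 1.

G9 stuck-at-1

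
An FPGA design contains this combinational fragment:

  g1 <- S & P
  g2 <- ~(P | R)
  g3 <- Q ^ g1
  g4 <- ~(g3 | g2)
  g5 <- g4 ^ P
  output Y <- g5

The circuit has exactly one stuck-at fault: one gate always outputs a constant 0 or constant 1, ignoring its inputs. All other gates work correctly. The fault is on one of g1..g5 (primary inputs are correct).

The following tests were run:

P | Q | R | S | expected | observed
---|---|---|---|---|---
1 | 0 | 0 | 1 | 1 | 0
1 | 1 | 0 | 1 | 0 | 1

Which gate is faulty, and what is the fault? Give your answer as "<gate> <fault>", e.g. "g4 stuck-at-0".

Fault-free values for test 1 (P=1, Q=0, R=0, S=1): g1=1, g2=0, g3=1, g4=0, g5=1, giving Y=1. Observed 0.
Test 1: faults giving observed 0 are {g1 stuck-at-0, g3 stuck-at-0, g4 stuck-at-1, g5 stuck-at-0}.
Test 2 (P=1, Q=1, R=0, S=1): fault-free g1=1, g2=0, g3=0, g4=1, g5=0 → 0; observed 1. Eliminates g3 stuck-at-0, g4 stuck-at-1, g5 stuck-at-0.
Only g1 stuck-at-0 is consistent with every test.

g1 stuck-at-0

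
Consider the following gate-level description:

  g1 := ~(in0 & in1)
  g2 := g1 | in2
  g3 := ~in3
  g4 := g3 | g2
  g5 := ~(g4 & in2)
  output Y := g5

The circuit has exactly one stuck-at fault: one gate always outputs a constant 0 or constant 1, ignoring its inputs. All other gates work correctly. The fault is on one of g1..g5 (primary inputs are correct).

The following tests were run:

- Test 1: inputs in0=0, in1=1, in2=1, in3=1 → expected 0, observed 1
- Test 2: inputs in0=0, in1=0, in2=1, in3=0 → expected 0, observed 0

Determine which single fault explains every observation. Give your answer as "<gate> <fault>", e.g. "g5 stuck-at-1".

Fault-free values for test 1 (in0=0, in1=1, in2=1, in3=1): g1=1, g2=1, g3=0, g4=1, g5=0, giving Y=0. Observed 1.
Test 1: faults giving observed 1 are {g2 stuck-at-0, g4 stuck-at-0, g5 stuck-at-1}.
Test 2 (in0=0, in1=0, in2=1, in3=0): fault-free g1=1, g2=1, g3=1, g4=1, g5=0 → 0; observed 0. Eliminates g4 stuck-at-0, g5 stuck-at-1.
Only g2 stuck-at-0 is consistent with every test.

g2 stuck-at-0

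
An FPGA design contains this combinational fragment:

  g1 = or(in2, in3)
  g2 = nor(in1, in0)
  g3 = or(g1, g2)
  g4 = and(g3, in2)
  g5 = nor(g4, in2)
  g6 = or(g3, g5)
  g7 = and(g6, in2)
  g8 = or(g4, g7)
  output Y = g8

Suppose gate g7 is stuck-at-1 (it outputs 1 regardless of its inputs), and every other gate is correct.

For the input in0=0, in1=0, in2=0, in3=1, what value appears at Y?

Propagate with g7 forced: g1=1, g2=1, g3=1, g4=0, g5=1, g6=1, g7=1 [stuck-at-1], g8=1.
So Y = 1. (Without the fault it would be 0.)

1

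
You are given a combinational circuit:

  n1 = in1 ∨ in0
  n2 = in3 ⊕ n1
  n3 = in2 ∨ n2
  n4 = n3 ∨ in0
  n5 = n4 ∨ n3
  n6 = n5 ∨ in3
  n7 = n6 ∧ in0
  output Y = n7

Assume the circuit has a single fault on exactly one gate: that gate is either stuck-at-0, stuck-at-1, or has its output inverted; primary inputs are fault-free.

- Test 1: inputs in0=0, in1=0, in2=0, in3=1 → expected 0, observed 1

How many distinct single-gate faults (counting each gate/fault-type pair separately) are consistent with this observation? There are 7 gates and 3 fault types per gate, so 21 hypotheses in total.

2

Fault-free: n1=0, n2=1, n3=1, n4=1, n5=1, n6=1, n7=0 → 0. Observed 1.
  n1: none of the 3 fault types match ✗
  n2: none of the 3 fault types match ✗
  n3: none of the 3 fault types match ✗
  n4: none of the 3 fault types match ✗
  n5: none of the 3 fault types match ✗
  n6: none of the 3 fault types match ✗
  n7: stuck-at-1, inverted output ✓; others ✗
Consistent faults: {n7 stuck-at-1, n7 inverted output} — 2 in all.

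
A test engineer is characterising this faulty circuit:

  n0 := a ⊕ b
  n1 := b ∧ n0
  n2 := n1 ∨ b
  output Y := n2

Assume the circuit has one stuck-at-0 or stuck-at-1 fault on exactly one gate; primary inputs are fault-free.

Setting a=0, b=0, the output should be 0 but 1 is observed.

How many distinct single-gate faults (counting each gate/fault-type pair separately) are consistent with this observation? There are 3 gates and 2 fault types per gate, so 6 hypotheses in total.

Fault-free: n0=0, n1=0, n2=0 → 0. Observed 1.
  n0 stuck-at-0: output 0 ✗
  n0 stuck-at-1: output 0 ✗
  n1 stuck-at-0: output 0 ✗
  n1 stuck-at-1: output 1 ✓
  n2 stuck-at-0: output 0 ✗
  n2 stuck-at-1: output 1 ✓
Consistent faults: {n1 stuck-at-1, n2 stuck-at-1} — 2 in all.

2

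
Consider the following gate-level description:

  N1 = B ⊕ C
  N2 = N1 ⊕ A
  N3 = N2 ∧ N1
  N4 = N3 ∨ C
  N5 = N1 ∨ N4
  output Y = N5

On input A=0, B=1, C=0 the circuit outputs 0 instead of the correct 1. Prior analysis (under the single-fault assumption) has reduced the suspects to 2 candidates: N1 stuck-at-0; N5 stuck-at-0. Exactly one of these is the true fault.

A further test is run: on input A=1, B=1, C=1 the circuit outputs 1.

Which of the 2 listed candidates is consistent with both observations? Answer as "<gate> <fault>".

N1 stuck-at-0

Evaluate each candidate on input A=1, B=1, C=1:
  N1 stuck-at-0: N1=0 [stuck-at-0], N2=1, N3=0, N4=1, N5=1 → 1 — matches
  N5 stuck-at-0: N1=0, N2=1, N3=0, N4=1, N5=0 [stuck-at-0] → 0 — eliminated
Only N1 stuck-at-0 reproduces the observed 1.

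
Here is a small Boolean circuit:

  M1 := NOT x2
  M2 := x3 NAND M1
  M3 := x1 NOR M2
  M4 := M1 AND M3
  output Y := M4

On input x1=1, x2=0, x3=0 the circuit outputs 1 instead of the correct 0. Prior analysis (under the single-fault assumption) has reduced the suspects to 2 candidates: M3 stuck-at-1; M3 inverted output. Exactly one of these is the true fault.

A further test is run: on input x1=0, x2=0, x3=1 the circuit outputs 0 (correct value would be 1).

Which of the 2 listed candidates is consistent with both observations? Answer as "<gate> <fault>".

Evaluate each candidate on input x1=0, x2=0, x3=1:
  M3 stuck-at-1: M1=1, M2=0, M3=1 [stuck-at-1], M4=1 → 1 — eliminated
  M3 inverted output: M1=1, M2=0, M3=0 [inverted output], M4=0 → 0 — matches
Only M3 inverted output reproduces the observed 0.

M3 inverted output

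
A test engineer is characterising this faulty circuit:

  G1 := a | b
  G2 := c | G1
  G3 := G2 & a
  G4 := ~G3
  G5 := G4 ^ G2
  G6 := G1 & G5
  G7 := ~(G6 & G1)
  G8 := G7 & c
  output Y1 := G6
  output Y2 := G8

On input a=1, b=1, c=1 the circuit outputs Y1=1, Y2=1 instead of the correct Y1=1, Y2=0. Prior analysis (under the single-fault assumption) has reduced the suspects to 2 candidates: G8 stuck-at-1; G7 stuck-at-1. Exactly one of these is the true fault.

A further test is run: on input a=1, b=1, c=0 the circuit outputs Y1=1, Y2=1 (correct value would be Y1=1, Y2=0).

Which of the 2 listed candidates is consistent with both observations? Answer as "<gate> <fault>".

G8 stuck-at-1

Evaluate each candidate on input a=1, b=1, c=0:
  G8 stuck-at-1: G1=1, G2=1, G3=1, G4=0, G5=1, G6=1, G7=0, G8=1 [stuck-at-1] → Y1=1, Y2=1 — matches
  G7 stuck-at-1: G1=1, G2=1, G3=1, G4=0, G5=1, G6=1, G7=1 [stuck-at-1], G8=0 → Y1=1, Y2=0 — eliminated
Only G8 stuck-at-1 reproduces the observed Y1=1, Y2=1.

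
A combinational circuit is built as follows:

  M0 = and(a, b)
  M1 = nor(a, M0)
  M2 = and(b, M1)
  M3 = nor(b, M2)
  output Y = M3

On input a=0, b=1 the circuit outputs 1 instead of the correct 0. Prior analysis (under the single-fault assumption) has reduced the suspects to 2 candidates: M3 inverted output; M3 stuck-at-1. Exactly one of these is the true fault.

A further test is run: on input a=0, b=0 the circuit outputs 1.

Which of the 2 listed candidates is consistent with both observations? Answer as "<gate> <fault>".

Evaluate each candidate on input a=0, b=0:
  M3 inverted output: M0=0, M1=1, M2=0, M3=0 [inverted output] → 0 — eliminated
  M3 stuck-at-1: M0=0, M1=1, M2=0, M3=1 [stuck-at-1] → 1 — matches
Only M3 stuck-at-1 reproduces the observed 1.

M3 stuck-at-1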